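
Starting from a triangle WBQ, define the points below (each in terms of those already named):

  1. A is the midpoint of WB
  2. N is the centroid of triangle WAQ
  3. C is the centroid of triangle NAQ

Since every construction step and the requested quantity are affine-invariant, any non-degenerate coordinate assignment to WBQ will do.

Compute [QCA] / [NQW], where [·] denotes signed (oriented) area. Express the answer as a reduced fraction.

[QCA]:[NQW] = 1/3

Choose coordinates W = (0, 0), B = (1, 0), Q = (0, 1).
1. A is the midpoint of WB ⇒ A = (1/2, 0)
2. N is the centroid of triangle WAQ ⇒ N = (1/6, 1/3)
3. C is the centroid of triangle NAQ ⇒ C = (2/9, 4/9)
2·[QCA] = 1/18, 2·[NQW] = 1/6
[QCA]:[NQW] = 1/18:1/6 = 1/3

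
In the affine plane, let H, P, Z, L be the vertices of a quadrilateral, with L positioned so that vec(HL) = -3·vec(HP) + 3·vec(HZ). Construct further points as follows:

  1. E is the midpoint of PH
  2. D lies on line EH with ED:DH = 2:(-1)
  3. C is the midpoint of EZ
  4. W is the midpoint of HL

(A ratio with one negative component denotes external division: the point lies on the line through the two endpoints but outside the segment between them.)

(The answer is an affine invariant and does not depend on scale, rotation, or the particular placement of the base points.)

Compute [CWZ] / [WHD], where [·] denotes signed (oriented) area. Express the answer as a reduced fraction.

Choose coordinates H = (0, 0), P = (1, 0), Z = (0, 1), L = (-3, 3).
1. E is the midpoint of PH ⇒ E = (1/2, 0)
2. D lies on line EH with ED:DH = 2:(-1) ⇒ D = (-1/2, 0)
3. C is the midpoint of EZ ⇒ C = (1/4, 1/2)
4. W is the midpoint of HL ⇒ W = (-3/2, 3/2)
2·[CWZ] = -5/8, 2·[WHD] = -3/4
[CWZ]:[WHD] = -5/8:-3/4 = 5/6

[CWZ]:[WHD] = 5/6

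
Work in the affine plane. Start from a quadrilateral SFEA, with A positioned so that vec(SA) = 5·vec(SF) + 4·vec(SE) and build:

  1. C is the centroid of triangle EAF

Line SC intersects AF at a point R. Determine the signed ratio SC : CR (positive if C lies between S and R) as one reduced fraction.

Choose coordinates S = (0, 0), F = (1, 0), E = (0, 1), A = (5, 4).
1. C is the centroid of triangle EAF ⇒ C = (2, 5/3)
line SC meets AF at R = (6, 5)
C = S + t·(R−S) with t = 1/3, so SC:CR = 1/3:2/3

SC:CR = 1/2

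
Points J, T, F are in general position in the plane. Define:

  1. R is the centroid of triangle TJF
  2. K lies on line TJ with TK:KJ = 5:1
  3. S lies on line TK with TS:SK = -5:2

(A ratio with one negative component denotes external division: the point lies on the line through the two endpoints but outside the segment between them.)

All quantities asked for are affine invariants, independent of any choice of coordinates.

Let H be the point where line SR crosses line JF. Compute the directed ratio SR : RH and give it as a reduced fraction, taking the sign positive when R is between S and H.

Set J = (0, 0), T = (1, 0), F = (0, 1); any affine frame gives the same invariant.
1. R is the centroid of triangle TJF ⇒ R = (1/3, 1/3)
2. K lies on line TJ with TK:KJ = 5:1 ⇒ K = (1/6, 0)
3. S lies on line TK with TS:SK = -5:2 ⇒ S = (-7/18, 0)
line SR meets JF at H = (0, 7/39)
R = S + t·(H−S) with t = 13/7, so SR:RH = 13/7:-6/7

SR:RH = -13/6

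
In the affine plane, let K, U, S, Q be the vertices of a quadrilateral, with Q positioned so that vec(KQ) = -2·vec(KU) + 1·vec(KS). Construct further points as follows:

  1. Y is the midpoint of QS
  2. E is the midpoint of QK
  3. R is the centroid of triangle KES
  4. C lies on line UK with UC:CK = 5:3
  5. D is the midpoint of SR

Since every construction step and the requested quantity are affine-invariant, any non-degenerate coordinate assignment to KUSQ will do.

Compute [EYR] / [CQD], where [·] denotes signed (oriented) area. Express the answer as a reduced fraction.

[EYR]:[CQD] = 32/119

Assign K = (0, 0), U = (1, 0), S = (0, 1), Q = (-2, 1) — the answer is frame-independent, so this choice is without loss of generality.
1. Y is the midpoint of QS ⇒ Y = (-1, 1)
2. E is the midpoint of QK ⇒ E = (-1, 1/2)
3. R is the centroid of triangle KES ⇒ R = (-1/3, 1/2)
4. C lies on line UK with UC:CK = 5:3 ⇒ C = (3/8, 0)
5. D is the midpoint of SR ⇒ D = (-1/6, 3/4)
2·[EYR] = -1/3, 2·[CQD] = -119/96
[EYR]:[CQD] = -1/3:-119/96 = 32/119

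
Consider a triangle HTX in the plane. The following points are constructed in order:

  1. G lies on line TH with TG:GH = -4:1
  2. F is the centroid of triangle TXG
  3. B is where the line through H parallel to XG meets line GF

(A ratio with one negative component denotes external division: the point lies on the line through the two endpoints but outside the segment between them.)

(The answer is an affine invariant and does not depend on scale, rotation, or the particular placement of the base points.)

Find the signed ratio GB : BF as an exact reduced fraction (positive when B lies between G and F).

Choose coordinates H = (0, 0), T = (1, 0), X = (0, 1).
1. G lies on line TH with TG:GH = -4:1 ⇒ G = (-1/3, 0)
2. F is the centroid of triangle TXG ⇒ F = (2/9, 1/3)
3. B is where the line through H parallel to XG meets line GF ⇒ B = (1/12, 1/4)
B = G + t·(F−G) with t = 3/4, so GB:BF = t:(1−t) = 3/4:1/4

GB:BF = 3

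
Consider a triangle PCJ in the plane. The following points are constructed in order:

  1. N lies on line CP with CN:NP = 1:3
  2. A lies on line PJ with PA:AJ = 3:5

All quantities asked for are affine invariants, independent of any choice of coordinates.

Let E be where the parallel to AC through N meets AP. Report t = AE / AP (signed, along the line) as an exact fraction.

t = 1/4

Assign P = (0, 0), C = (1, 0), J = (0, 1) — the answer is frame-independent, so this choice is without loss of generality.
1. N lies on line CP with CN:NP = 1:3 ⇒ N = (3/4, 0)
2. A lies on line PJ with PA:AJ = 3:5 ⇒ A = (0, 3/8)
through N parallel to AC: direction (1, -3/8); meets AP at E = (0, 9/32)
E = A + t·(P−A) with t = 1/4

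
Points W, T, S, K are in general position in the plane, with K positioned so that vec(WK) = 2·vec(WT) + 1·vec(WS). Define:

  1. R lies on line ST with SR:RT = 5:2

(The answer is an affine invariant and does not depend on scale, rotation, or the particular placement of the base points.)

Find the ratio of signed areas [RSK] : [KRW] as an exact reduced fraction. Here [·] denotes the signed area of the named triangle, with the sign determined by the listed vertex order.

Assign W = (0, 0), T = (1, 0), S = (0, 1), K = (2, 1) — the answer is frame-independent, so this choice is without loss of generality.
1. R lies on line ST with SR:RT = 5:2 ⇒ R = (5/7, 2/7)
2·[RSK] = -10/7, 2·[KRW] = -1/7
[RSK]:[KRW] = -10/7:-1/7 = 10

[RSK]:[KRW] = 10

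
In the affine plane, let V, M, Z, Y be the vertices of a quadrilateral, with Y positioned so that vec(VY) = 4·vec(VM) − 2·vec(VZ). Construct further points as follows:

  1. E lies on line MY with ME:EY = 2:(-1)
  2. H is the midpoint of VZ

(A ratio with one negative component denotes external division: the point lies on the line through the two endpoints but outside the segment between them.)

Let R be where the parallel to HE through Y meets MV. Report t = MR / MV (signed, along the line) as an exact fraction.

t = 1/9

Set V = (0, 0), M = (1, 0), Z = (0, 1), Y = (4, -2); any affine frame gives the same invariant.
1. E lies on line MY with ME:EY = 2:(-1) ⇒ E = (7, -4)
2. H is the midpoint of VZ ⇒ H = (0, 1/2)
through Y parallel to HE: direction (7, -9/2); meets MV at R = (8/9, 0)
R = M + t·(V−M) with t = 1/9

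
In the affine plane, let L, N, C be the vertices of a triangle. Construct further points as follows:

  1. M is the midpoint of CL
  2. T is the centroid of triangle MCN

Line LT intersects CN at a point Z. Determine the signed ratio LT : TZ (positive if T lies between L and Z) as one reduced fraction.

Assign L = (0, 0), N = (1, 0), C = (0, 1) — the answer is frame-independent, so this choice is without loss of generality.
1. M is the midpoint of CL ⇒ M = (0, 1/2)
2. T is the centroid of triangle MCN ⇒ T = (1/3, 1/2)
line LT meets CN at Z = (2/5, 3/5)
T = L + t·(Z−L) with t = 5/6, so LT:TZ = 5/6:1/6

LT:TZ = 5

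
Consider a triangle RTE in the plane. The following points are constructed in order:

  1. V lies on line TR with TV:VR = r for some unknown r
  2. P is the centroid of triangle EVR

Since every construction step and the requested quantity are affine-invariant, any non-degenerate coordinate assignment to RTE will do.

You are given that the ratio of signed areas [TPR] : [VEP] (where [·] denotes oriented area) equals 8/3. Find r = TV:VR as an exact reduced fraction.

Set R = (0, 0), T = (1, 0), E = (0, 1); any affine frame gives the same invariant.
1. With TV:VR = r, write λ = r/(r+1) so V = T + λ·(R−T); V is affine-linear in λ
2. P is the centroid of triangle EVR ⇒ P is an affine combination of earlier points and hence also affine-linear in λ
Every point depending on V is an affine combination of V and λ-independent points, so each such coordinate is linear in λ; the λ² term in each signed area is a multiple of (R−T)×(R−T) = 0, so 2·[TPR] and 2·[VEP] are each linear in λ. Evaluating at λ=0 and λ=1:
  2·[TPR] = 1/3,   2·[VEP] = -1/3·λ + 1/3
So [TPR]:[VEP] = (1/3) / (-1/3·λ + 1/3). Setting this equal to 8/3:
  1/3 = 8/3·(-1/3·λ + 1/3)  ⇒  λ = 5/8
Then r = λ/(1−λ) = (5/8)/(3/8) = 5/3. Check: with r = 5/3, V = (3/8, 0) and [TPR]:[VEP] = 8/3 as required.

r = 5/3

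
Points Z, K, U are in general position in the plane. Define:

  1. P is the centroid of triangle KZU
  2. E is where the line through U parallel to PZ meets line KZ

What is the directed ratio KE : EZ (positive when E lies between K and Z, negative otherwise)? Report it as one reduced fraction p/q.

KE:EZ = -2

Choose coordinates Z = (0, 0), K = (1, 0), U = (0, 1).
1. P is the centroid of triangle KZU ⇒ P = (1/3, 1/3)
2. E is where the line through U parallel to PZ meets line KZ ⇒ E = (-1, 0)
E = K + t·(Z−K) with t = 2, so KE:EZ = t:(1−t) = 2:-1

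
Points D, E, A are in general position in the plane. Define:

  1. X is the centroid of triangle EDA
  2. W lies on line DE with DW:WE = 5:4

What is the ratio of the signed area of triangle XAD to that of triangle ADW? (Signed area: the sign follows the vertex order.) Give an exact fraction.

Choose coordinates D = (0, 0), E = (1, 0), A = (0, 1).
1. X is the centroid of triangle EDA ⇒ X = (1/3, 1/3)
2. W lies on line DE with DW:WE = 5:4 ⇒ W = (5/9, 0)
2·[XAD] = 1/3, 2·[ADW] = 5/9
[XAD]:[ADW] = 1/3:5/9 = 3/5

[XAD]:[ADW] = 3/5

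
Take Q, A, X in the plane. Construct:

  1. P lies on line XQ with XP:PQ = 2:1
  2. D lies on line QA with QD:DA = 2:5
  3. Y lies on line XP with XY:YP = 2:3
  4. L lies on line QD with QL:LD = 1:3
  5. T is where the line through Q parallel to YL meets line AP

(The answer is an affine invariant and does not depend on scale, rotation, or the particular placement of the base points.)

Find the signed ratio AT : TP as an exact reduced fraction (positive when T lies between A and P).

Set Q = (0, 0), A = (1, 0), X = (0, 1); any affine frame gives the same invariant.
1. P lies on line XQ with XP:PQ = 2:1 ⇒ P = (0, 1/3)
2. D lies on line QA with QD:DA = 2:5 ⇒ D = (2/7, 0)
3. Y lies on line XP with XY:YP = 2:3 ⇒ Y = (0, 11/15)
4. L lies on line QD with QL:LD = 1:3 ⇒ L = (1/14, 0)
5. T is where the line through Q parallel to YL meets line AP ⇒ T = (-5/149, 154/447)
T = A + t·(P−A) with t = 154/149, so AT:TP = t:(1−t) = 154/149:-5/149

AT:TP = -154/5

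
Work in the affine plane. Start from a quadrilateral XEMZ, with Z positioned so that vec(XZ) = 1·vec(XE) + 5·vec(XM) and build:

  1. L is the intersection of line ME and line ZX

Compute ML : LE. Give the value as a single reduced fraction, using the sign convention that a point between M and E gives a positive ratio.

ML:LE = 1/5

Work in coordinates with X = (0, 0), E = (1, 0), M = (0, 1), Z = (1, 5).
1. L is the intersection of line ME and line ZX ⇒ L = (1/6, 5/6)
L = M + t·(E−M) with t = 1/6, so ML:LE = t:(1−t) = 1/6:5/6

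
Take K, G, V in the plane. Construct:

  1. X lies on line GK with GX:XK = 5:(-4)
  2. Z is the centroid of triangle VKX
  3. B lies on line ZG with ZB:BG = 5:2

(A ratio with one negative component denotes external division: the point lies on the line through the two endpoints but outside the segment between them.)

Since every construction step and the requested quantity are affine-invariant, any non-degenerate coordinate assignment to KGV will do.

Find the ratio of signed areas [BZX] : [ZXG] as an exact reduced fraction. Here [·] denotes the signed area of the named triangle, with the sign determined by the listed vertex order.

Set K = (0, 0), G = (1, 0), V = (0, 1); any affine frame gives the same invariant.
1. X lies on line GK with GX:XK = 5:(-4) ⇒ X = (-4, 0)
2. Z is the centroid of triangle VKX ⇒ Z = (-4/3, 1/3)
3. B lies on line ZG with ZB:BG = 5:2 ⇒ B = (1/3, 2/21)
2·[BZX] = 25/21, 2·[ZXG] = 5/3
[BZX]:[ZXG] = 25/21:5/3 = 5/7

[BZX]:[ZXG] = 5/7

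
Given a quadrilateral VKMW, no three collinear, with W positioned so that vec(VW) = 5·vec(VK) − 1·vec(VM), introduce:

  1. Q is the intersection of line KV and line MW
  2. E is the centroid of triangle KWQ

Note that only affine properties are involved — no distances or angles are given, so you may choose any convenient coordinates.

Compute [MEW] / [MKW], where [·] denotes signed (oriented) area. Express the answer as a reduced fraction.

[MEW]:[MKW] = 1/3

Set V = (0, 0), K = (1, 0), M = (0, 1), W = (5, -1); any affine frame gives the same invariant.
1. Q is the intersection of line KV and line MW ⇒ Q = (5/2, 0)
2. E is the centroid of triangle KWQ ⇒ E = (17/6, -1/3)
2·[MEW] = 1, 2·[MKW] = 3
[MEW]:[MKW] = 1:3 = 1/3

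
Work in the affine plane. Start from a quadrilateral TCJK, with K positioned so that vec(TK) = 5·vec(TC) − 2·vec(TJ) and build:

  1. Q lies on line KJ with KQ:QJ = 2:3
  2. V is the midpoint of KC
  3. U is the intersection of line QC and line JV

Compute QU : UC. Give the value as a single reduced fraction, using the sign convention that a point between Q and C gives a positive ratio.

QU:UC = 3/5

Assign T = (0, 0), C = (1, 0), J = (0, 1), K = (5, -2) — the answer is frame-independent, so this choice is without loss of generality.
1. Q lies on line KJ with KQ:QJ = 2:3 ⇒ Q = (3, -4/5)
2. V is the midpoint of KC ⇒ V = (3, -1)
3. U is the intersection of line QC and line JV ⇒ U = (9/4, -1/2)
U = Q + t·(C−Q) with t = 3/8, so QU:UC = t:(1−t) = 3/8:5/8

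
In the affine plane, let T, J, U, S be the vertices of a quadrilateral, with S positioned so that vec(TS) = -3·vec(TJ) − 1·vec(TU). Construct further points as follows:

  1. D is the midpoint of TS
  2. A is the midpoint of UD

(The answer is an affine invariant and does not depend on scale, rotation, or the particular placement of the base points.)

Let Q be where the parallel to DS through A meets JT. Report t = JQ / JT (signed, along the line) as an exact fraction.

Set T = (0, 0), J = (1, 0), U = (0, 1), S = (-3, -1); any affine frame gives the same invariant.
1. D is the midpoint of TS ⇒ D = (-3/2, -1/2)
2. A is the midpoint of UD ⇒ A = (-3/4, 1/4)
through A parallel to DS: direction (-3/2, -1/2); meets JT at Q = (-3/2, 0)
Q = J + t·(T−J) with t = 5/2

t = 5/2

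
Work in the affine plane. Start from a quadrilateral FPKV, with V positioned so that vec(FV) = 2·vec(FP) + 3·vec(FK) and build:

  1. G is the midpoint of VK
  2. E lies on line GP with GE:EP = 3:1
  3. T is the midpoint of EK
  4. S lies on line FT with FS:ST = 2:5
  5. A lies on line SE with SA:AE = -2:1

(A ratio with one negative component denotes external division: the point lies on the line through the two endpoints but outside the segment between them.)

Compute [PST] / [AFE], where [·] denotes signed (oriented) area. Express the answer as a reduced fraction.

[PST]:[AFE] = 15/4

Choose coordinates F = (0, 0), P = (1, 0), K = (0, 1), V = (2, 3).
1. G is the midpoint of VK ⇒ G = (1, 2)
2. E lies on line GP with GE:EP = 3:1 ⇒ E = (1, 1/2)
3. T is the midpoint of EK ⇒ T = (1/2, 3/4)
4. S lies on line FT with FS:ST = 2:5 ⇒ S = (1/7, 3/14)
5. A lies on line SE with SA:AE = -2:1 ⇒ A = (13/7, 11/14)
2·[PST] = -15/28, 2·[AFE] = -1/7
[PST]:[AFE] = -15/28:-1/7 = 15/4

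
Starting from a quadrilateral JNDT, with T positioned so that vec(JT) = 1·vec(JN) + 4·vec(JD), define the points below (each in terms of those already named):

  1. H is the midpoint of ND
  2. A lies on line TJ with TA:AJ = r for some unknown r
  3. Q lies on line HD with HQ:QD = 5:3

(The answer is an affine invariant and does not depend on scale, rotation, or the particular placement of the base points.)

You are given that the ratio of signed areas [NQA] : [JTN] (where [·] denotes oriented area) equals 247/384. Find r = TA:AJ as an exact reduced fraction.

r = 1/5

Work in coordinates with J = (0, 0), N = (1, 0), D = (0, 1), T = (1, 4).
1. H is the midpoint of ND ⇒ H = (1/2, 1/2)
2. With TA:AJ = r, write λ = r/(r+1) so A = T + λ·(J−T); A is affine-linear in λ
3. Q lies on line HD with HQ:QD = 5:3 ⇒ Q = (3/16, 13/16)
Every point depending on A is an affine combination of A and λ-independent points, so each such coordinate is linear in λ; the λ² term in each signed area is a multiple of (J−T)×(J−T) = 0, so 2·[NQA] and 2·[JTN] are each linear in λ. Evaluating at λ=0 and λ=1:
  2·[NQA] = 65/16·λ − 13/4,   2·[JTN] = -4
So [NQA]:[JTN] = (65/16·λ − 13/4) / (-4). Setting this equal to 247/384:
  65/16·λ − 13/4 = 247/384·(-4)  ⇒  λ = 1/6
Then r = λ/(1−λ) = (1/6)/(5/6) = 1/5. Check: with r = 1/5, A = (5/6, 10/3) and [NQA]:[JTN] = 247/384 as required.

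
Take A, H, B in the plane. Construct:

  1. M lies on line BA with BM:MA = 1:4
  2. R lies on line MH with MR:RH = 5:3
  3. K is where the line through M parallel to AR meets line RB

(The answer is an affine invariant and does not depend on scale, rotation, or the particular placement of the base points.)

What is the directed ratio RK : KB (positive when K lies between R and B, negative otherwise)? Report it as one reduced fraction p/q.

RK:KB = 4

Choose coordinates A = (0, 0), H = (1, 0), B = (0, 1).
1. M lies on line BA with BM:MA = 1:4 ⇒ M = (0, 4/5)
2. R lies on line MH with MR:RH = 5:3 ⇒ R = (5/8, 3/10)
3. K is where the line through M parallel to AR meets line RB ⇒ K = (1/8, 43/50)
K = R + t·(B−R) with t = 4/5, so RK:KB = t:(1−t) = 4/5:1/5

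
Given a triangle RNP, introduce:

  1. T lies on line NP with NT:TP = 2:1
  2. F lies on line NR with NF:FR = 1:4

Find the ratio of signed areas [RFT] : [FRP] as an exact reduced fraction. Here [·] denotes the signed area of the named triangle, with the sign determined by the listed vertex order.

[RFT]:[FRP] = -2/3

Set R = (0, 0), N = (1, 0), P = (0, 1); any affine frame gives the same invariant.
1. T lies on line NP with NT:TP = 2:1 ⇒ T = (1/3, 2/3)
2. F lies on line NR with NF:FR = 1:4 ⇒ F = (4/5, 0)
2·[RFT] = 8/15, 2·[FRP] = -4/5
[RFT]:[FRP] = 8/15:-4/5 = -2/3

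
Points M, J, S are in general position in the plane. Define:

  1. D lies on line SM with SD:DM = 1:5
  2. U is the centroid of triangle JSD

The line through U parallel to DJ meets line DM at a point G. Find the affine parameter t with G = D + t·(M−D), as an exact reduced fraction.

t = -1/15

Choose coordinates M = (0, 0), J = (1, 0), S = (0, 1).
1. D lies on line SM with SD:DM = 1:5 ⇒ D = (0, 5/6)
2. U is the centroid of triangle JSD ⇒ U = (1/3, 11/18)
through U parallel to DJ: direction (1, -5/6); meets DM at G = (0, 8/9)
G = D + t·(M−D) with t = -1/15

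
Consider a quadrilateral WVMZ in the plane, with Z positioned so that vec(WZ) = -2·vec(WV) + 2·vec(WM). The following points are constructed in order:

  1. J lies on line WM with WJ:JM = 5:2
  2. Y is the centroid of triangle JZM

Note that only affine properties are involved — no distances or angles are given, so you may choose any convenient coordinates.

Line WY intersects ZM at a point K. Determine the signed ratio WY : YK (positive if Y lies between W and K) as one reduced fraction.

Work in coordinates with W = (0, 0), V = (1, 0), M = (0, 1), Z = (-2, 2).
1. J lies on line WM with WJ:JM = 5:2 ⇒ J = (0, 5/7)
2. Y is the centroid of triangle JZM ⇒ Y = (-2/3, 26/21)
line WY meets ZM at K = (-14/19, 26/19)
Y = W + t·(K−W) with t = 19/21, so WY:YK = 19/21:2/21

WY:YK = 19/2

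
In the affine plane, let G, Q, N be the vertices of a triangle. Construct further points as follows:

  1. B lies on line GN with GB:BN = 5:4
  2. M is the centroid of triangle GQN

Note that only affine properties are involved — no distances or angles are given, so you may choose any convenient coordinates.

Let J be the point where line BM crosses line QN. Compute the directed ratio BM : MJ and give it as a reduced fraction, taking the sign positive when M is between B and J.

BM:MJ = 1/3

Work in coordinates with G = (0, 0), Q = (1, 0), N = (0, 1).
1. B lies on line GN with GB:BN = 5:4 ⇒ B = (0, 5/9)
2. M is the centroid of triangle GQN ⇒ M = (1/3, 1/3)
line BM meets QN at J = (4/3, -1/3)
M = B + t·(J−B) with t = 1/4, so BM:MJ = 1/4:3/4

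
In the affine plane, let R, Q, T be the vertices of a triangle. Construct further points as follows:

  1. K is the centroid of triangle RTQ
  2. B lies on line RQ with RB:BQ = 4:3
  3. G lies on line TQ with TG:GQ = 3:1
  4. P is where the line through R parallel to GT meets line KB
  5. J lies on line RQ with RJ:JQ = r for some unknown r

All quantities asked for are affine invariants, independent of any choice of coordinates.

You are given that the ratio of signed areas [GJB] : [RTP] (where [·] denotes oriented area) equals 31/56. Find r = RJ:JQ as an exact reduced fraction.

Work in coordinates with R = (0, 0), Q = (1, 0), T = (0, 1).
1. K is the centroid of triangle RTQ ⇒ K = (1/3, 1/3)
2. B lies on line RQ with RB:BQ = 4:3 ⇒ B = (4/7, 0)
3. G lies on line TQ with TG:GQ = 3:1 ⇒ G = (3/4, 1/4)
4. P is where the line through R parallel to GT meets line KB ⇒ P = (2, -2)
5. With RJ:JQ = r, write λ = r/(r+1) so J = R + λ·(Q−R); J is affine-linear in λ
Every point depending on J is an affine combination of J and λ-independent points, so each such coordinate is linear in λ; the λ² term in each signed area is a multiple of (Q−R)×(Q−R) = 0, so 2·[GJB] and 2·[RTP] are each linear in λ. Evaluating at λ=0 and λ=1:
  2·[GJB] = -1/4·λ + 1/7,   2·[RTP] = -2
So [GJB]:[RTP] = (-1/4·λ + 1/7) / (-2). Setting this equal to 31/56:
  -1/4·λ + 1/7 = 31/56·(-2)  ⇒  λ = 5
Then r = λ/(1−λ) = (5)/(-4) = -5/4. Check: with r = -5/4, J = (5, 0) and [GJB]:[RTP] = 31/56 as required.

r = -5/4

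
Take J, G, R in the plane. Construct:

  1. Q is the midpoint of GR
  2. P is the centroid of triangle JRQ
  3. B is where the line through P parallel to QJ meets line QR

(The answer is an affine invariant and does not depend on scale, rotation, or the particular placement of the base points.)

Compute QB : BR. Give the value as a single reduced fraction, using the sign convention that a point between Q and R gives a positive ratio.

Assign J = (0, 0), G = (1, 0), R = (0, 1) — the answer is frame-independent, so this choice is without loss of generality.
1. Q is the midpoint of GR ⇒ Q = (1/2, 1/2)
2. P is the centroid of triangle JRQ ⇒ P = (1/6, 1/2)
3. B is where the line through P parallel to QJ meets line QR ⇒ B = (1/3, 2/3)
B = Q + t·(R−Q) with t = 1/3, so QB:BR = t:(1−t) = 1/3:2/3

QB:BR = 1/2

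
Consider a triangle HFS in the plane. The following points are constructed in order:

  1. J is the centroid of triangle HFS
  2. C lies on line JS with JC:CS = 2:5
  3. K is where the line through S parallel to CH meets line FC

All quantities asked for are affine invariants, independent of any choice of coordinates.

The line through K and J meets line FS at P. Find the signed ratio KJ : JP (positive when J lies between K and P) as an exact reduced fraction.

KJ:JP = 3/77

Work in coordinates with H = (0, 0), F = (1, 0), S = (0, 1).
1. J is the centroid of triangle HFS ⇒ J = (1/3, 1/3)
2. C lies on line JS with JC:CS = 2:5 ⇒ C = (5/21, 11/21)
3. K is where the line through S parallel to CH meets line FC ⇒ K = (-25/231, 16/21)
line KJ meets FS at P = (35/3, -32/3)
J = K + t·(P−K) with t = 3/80, so KJ:JP = 3/80:77/80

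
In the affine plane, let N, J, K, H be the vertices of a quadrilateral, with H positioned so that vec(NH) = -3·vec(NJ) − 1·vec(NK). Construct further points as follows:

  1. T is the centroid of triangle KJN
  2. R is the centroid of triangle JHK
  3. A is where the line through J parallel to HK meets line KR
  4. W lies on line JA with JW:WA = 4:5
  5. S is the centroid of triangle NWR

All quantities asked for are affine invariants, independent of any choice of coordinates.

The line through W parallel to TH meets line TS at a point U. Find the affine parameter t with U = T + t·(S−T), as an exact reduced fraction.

t = 129/49

Assign N = (0, 0), J = (1, 0), K = (0, 1), H = (-3, -1) — the answer is frame-independent, so this choice is without loss of generality.
1. T is the centroid of triangle KJN ⇒ T = (1/3, 1/3)
2. R is the centroid of triangle JHK ⇒ R = (-2/3, 0)
3. A is where the line through J parallel to HK meets line KR ⇒ A = (-2, -2)
4. W lies on line JA with JW:WA = 4:5 ⇒ W = (-1/3, -8/9)
5. S is the centroid of triangle NWR ⇒ S = (-1/3, -8/27)
through W parallel to TH: direction (-10/3, -4/3); meets TS at U = (-209/147, -584/441)
U = T + t·(S−T) with t = 129/49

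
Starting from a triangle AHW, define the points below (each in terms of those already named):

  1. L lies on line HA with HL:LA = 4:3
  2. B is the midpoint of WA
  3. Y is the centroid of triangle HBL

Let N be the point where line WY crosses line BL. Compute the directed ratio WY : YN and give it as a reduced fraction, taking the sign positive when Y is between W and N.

WY:YN = 5/4

Set A = (0, 0), H = (1, 0), W = (0, 1); any affine frame gives the same invariant.
1. L lies on line HA with HL:LA = 4:3 ⇒ L = (3/7, 0)
2. B is the midpoint of WA ⇒ B = (0, 1/2)
3. Y is the centroid of triangle HBL ⇒ Y = (10/21, 1/6)
line WY meets BL at N = (6/7, -1/2)
Y = W + t·(N−W) with t = 5/9, so WY:YN = 5/9:4/9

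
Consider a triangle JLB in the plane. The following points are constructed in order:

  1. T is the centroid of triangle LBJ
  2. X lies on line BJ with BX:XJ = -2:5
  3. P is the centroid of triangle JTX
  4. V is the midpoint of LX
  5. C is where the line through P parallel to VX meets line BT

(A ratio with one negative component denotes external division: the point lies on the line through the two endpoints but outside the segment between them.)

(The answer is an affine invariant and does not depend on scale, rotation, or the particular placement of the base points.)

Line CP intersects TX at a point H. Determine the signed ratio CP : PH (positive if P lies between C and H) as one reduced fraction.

Work in coordinates with J = (0, 0), L = (1, 0), B = (0, 1).
1. T is the centroid of triangle LBJ ⇒ T = (1/3, 1/3)
2. X lies on line BJ with BX:XJ = -2:5 ⇒ X = (0, 5/3)
3. P is the centroid of triangle JTX ⇒ P = (1/9, 2/3)
4. V is the midpoint of LX ⇒ V = (1/2, 5/6)
5. C is where the line through P parallel to VX meets line BT ⇒ C = (4/9, 1/9)
line CP meets TX at H = (22/63, 17/63)
P = C + t·(H−C) with t = 7/2, so CP:PH = 7/2:-5/2

CP:PH = -7/5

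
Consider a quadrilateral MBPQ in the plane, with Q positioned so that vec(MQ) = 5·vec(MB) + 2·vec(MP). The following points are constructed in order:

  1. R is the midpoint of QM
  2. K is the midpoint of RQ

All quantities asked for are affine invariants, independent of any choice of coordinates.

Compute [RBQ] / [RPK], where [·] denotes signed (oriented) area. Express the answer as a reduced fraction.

[RBQ]:[RPK] = -4/5

Assign M = (0, 0), B = (1, 0), P = (0, 1), Q = (5, 2) — the answer is frame-independent, so this choice is without loss of generality.
1. R is the midpoint of QM ⇒ R = (5/2, 1)
2. K is the midpoint of RQ ⇒ K = (15/4, 3/2)
2·[RBQ] = 1, 2·[RPK] = -5/4
[RBQ]:[RPK] = 1:-5/4 = -4/5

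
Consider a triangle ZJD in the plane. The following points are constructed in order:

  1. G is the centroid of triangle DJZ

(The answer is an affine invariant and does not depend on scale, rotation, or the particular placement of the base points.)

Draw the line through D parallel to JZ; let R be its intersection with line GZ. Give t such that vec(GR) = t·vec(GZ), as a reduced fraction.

t = -2

Work in coordinates with Z = (0, 0), J = (1, 0), D = (0, 1).
1. G is the centroid of triangle DJZ ⇒ G = (1/3, 1/3)
through D parallel to JZ: direction (-1, 0); meets GZ at R = (1, 1)
R = G + t·(Z−G) with t = -2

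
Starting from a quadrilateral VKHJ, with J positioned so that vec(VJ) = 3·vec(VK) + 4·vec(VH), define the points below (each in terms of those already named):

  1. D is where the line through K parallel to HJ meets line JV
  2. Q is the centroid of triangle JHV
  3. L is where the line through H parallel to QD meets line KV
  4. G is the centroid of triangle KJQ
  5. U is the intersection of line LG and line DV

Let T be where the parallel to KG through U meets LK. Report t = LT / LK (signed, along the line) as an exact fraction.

t = 48/65

Set V = (0, 0), K = (1, 0), H = (0, 1), J = (3, 4); any affine frame gives the same invariant.
1. D is where the line through K parallel to HJ meets line JV ⇒ D = (-3, -4)
2. Q is the centroid of triangle JHV ⇒ Q = (1, 5/3)
3. L is where the line through H parallel to QD meets line KV ⇒ L = (-12/17, 0)
4. G is the centroid of triangle KJQ ⇒ G = (5/3, 17/9)
5. U is the intersection of line LG and line DV ⇒ U = (68/65, 272/195)
through U parallel to KG: direction (2/3, 17/9); meets LK at T = (36/65, 0)
T = L + t·(K−L) with t = 48/65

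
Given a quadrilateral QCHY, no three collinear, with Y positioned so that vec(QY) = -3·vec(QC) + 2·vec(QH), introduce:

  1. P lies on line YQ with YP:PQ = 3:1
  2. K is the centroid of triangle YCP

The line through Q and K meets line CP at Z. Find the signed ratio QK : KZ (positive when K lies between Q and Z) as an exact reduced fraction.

QK:KZ = -2

Work in coordinates with Q = (0, 0), C = (1, 0), H = (0, 1), Y = (-3, 2).
1. P lies on line YQ with YP:PQ = 3:1 ⇒ P = (-3/4, 1/2)
2. K is the centroid of triangle YCP ⇒ K = (-11/12, 5/6)
line QK meets CP at Z = (-11/24, 5/12)
K = Q + t·(Z−Q) with t = 2, so QK:KZ = 2:-1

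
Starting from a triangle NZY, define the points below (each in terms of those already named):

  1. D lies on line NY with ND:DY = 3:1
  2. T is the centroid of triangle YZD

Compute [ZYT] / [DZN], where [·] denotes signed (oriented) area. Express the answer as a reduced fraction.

Work in coordinates with N = (0, 0), Z = (1, 0), Y = (0, 1).
1. D lies on line NY with ND:DY = 3:1 ⇒ D = (0, 3/4)
2. T is the centroid of triangle YZD ⇒ T = (1/3, 7/12)
2·[ZYT] = 1/12, 2·[DZN] = -3/4
[ZYT]:[DZN] = 1/12:-3/4 = -1/9

[ZYT]:[DZN] = -1/9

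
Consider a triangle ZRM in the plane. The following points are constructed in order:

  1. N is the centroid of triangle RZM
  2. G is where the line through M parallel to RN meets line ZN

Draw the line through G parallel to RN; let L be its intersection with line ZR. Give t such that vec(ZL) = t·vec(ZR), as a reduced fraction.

t = 2

Work in coordinates with Z = (0, 0), R = (1, 0), M = (0, 1).
1. N is the centroid of triangle RZM ⇒ N = (1/3, 1/3)
2. G is where the line through M parallel to RN meets line ZN ⇒ G = (2/3, 2/3)
through G parallel to RN: direction (-2/3, 1/3); meets ZR at L = (2, 0)
L = Z + t·(R−Z) with t = 2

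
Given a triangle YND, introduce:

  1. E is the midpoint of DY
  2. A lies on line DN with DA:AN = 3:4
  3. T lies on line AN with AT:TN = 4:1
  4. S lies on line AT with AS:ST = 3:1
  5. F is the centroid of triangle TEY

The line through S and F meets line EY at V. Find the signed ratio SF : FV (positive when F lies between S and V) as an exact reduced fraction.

Assign Y = (0, 0), N = (1, 0), D = (0, 1) — the answer is frame-independent, so this choice is without loss of generality.
1. E is the midpoint of DY ⇒ E = (0, 1/2)
2. A lies on line DN with DA:AN = 3:4 ⇒ A = (3/7, 4/7)
3. T lies on line AN with AT:TN = 4:1 ⇒ T = (31/35, 4/35)
4. S lies on line AT with AS:ST = 3:1 ⇒ S = (27/35, 8/35)
5. F is the centroid of triangle TEY ⇒ F = (31/105, 43/210)
line SF meets EY at V = (0, 19/100)
F = S + t·(V−S) with t = 50/81, so SF:FV = 50/81:31/81

SF:FV = 50/31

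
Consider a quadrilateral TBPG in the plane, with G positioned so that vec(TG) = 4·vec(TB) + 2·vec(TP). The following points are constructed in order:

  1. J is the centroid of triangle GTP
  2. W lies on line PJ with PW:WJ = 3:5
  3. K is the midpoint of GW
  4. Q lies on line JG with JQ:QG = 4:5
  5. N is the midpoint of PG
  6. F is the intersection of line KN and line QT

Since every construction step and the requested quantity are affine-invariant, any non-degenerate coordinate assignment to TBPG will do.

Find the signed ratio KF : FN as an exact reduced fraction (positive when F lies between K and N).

Choose coordinates T = (0, 0), B = (1, 0), P = (0, 1), G = (4, 2).
1. J is the centroid of triangle GTP ⇒ J = (4/3, 1)
2. W lies on line PJ with PW:WJ = 3:5 ⇒ W = (1/2, 1)
3. K is the midpoint of GW ⇒ K = (9/4, 3/2)
4. Q lies on line JG with JQ:QG = 4:5 ⇒ Q = (68/27, 13/9)
5. N is the midpoint of PG ⇒ N = (2, 3/2)
6. F is the intersection of line KN and line QT ⇒ F = (34/13, 3/2)
F = K + t·(N−K) with t = -19/13, so KF:FN = t:(1−t) = -19/13:32/13

KF:FN = -19/32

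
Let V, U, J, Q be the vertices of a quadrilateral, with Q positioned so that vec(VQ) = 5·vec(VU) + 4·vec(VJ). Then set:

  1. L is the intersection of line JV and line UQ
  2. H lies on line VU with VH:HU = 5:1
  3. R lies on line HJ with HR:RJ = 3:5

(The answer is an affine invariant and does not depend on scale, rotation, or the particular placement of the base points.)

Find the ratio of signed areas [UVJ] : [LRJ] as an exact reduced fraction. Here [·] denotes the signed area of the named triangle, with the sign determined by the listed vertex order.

Assign V = (0, 0), U = (1, 0), J = (0, 1), Q = (5, 4) — the answer is frame-independent, so this choice is without loss of generality.
1. L is the intersection of line JV and line UQ ⇒ L = (0, -1)
2. H lies on line VU with VH:HU = 5:1 ⇒ H = (5/6, 0)
3. R lies on line HJ with HR:RJ = 3:5 ⇒ R = (25/48, 3/8)
2·[UVJ] = -1, 2·[LRJ] = 25/24
[UVJ]:[LRJ] = -1:25/24 = -24/25

[UVJ]:[LRJ] = -24/25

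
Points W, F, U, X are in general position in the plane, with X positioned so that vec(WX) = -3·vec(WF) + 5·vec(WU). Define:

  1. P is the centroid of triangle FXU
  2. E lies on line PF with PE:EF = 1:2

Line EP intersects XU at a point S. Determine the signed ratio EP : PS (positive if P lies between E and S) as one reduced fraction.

Work in coordinates with W = (0, 0), F = (1, 0), U = (0, 1), X = (-3, 5).
1. P is the centroid of triangle FXU ⇒ P = (-2/3, 2)
2. E lies on line PF with PE:EF = 1:2 ⇒ E = (-1/9, 4/3)
line EP meets XU at S = (-3/2, 3)
P = E + t·(S−E) with t = 2/5, so EP:PS = 2/5:3/5

EP:PS = 2/3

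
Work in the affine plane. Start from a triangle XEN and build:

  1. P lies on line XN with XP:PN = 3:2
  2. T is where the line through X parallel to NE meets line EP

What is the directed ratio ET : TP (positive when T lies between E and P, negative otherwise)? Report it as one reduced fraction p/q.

ET:TP = -5/3

Choose coordinates X = (0, 0), E = (1, 0), N = (0, 1).
1. P lies on line XN with XP:PN = 3:2 ⇒ P = (0, 3/5)
2. T is where the line through X parallel to NE meets line EP ⇒ T = (-3/2, 3/2)
T = E + t·(P−E) with t = 5/2, so ET:TP = t:(1−t) = 5/2:-3/2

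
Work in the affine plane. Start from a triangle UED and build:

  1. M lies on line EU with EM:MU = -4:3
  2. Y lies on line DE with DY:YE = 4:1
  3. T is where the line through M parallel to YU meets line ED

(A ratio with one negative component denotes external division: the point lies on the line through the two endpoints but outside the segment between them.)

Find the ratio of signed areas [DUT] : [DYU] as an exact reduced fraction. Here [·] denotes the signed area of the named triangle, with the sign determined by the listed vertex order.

[DUT]:[DYU] = -1/4

Assign U = (0, 0), E = (1, 0), D = (0, 1) — the answer is frame-independent, so this choice is without loss of generality.
1. M lies on line EU with EM:MU = -4:3 ⇒ M = (-3, 0)
2. Y lies on line DE with DY:YE = 4:1 ⇒ Y = (4/5, 1/5)
3. T is where the line through M parallel to YU meets line ED ⇒ T = (1/5, 4/5)
2·[DUT] = 1/5, 2·[DYU] = -4/5
[DUT]:[DYU] = 1/5:-4/5 = -1/4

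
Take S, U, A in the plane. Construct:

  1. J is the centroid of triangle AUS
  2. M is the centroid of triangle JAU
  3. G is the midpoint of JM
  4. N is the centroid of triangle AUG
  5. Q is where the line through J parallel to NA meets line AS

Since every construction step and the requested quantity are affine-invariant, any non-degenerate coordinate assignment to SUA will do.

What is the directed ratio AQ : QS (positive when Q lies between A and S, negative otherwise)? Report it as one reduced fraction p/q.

Set S = (0, 0), U = (1, 0), A = (0, 1); any affine frame gives the same invariant.
1. J is the centroid of triangle AUS ⇒ J = (1/3, 1/3)
2. M is the centroid of triangle JAU ⇒ M = (4/9, 4/9)
3. G is the midpoint of JM ⇒ G = (7/18, 7/18)
4. N is the centroid of triangle AUG ⇒ N = (25/54, 25/54)
5. Q is where the line through J parallel to NA meets line AS ⇒ Q = (0, 18/25)
Q = A + t·(S−A) with t = 7/25, so AQ:QS = t:(1−t) = 7/25:18/25

AQ:QS = 7/18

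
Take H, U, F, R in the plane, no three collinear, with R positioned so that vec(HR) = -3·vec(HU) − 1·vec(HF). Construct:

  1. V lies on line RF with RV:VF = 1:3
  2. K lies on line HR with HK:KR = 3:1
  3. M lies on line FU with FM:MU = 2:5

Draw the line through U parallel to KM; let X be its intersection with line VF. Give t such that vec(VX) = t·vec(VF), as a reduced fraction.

t = -391/57

Assign H = (0, 0), U = (1, 0), F = (0, 1), R = (-3, -1) — the answer is frame-independent, so this choice is without loss of generality.
1. V lies on line RF with RV:VF = 1:3 ⇒ V = (-9/4, -1/2)
2. K lies on line HR with HK:KR = 3:1 ⇒ K = (-9/4, -3/4)
3. M lies on line FU with FM:MU = 2:5 ⇒ M = (2/7, 5/7)
through U parallel to KM: direction (71/28, 41/28); meets VF at X = (-336/19, -205/19)
X = V + t·(F−V) with t = -391/57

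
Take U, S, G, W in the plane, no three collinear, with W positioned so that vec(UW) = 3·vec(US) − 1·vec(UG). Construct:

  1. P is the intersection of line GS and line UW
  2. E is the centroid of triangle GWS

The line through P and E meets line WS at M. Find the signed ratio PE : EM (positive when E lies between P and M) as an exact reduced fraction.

Choose coordinates U = (0, 0), S = (1, 0), G = (0, 1), W = (3, -1).
1. P is the intersection of line GS and line UW ⇒ P = (3/2, -1/2)
2. E is the centroid of triangle GWS ⇒ E = (4/3, 0)
line PE meets WS at M = (7/5, -1/5)
E = P + t·(M−P) with t = 5/3, so PE:EM = 5/3:-2/3

PE:EM = -5/2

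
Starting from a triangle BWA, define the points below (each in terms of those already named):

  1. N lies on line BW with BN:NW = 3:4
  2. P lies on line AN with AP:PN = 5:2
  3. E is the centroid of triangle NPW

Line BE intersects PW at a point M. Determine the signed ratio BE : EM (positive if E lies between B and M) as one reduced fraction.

BE:EM = 17/4

Choose coordinates B = (0, 0), W = (1, 0), A = (0, 1).
1. N lies on line BW with BN:NW = 3:4 ⇒ N = (3/7, 0)
2. P lies on line AN with AP:PN = 5:2 ⇒ P = (15/49, 2/7)
3. E is the centroid of triangle NPW ⇒ E = (85/147, 2/21)
line BE meets PW at M = (5/7, 2/17)
E = B + t·(M−B) with t = 17/21, so BE:EM = 17/21:4/21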